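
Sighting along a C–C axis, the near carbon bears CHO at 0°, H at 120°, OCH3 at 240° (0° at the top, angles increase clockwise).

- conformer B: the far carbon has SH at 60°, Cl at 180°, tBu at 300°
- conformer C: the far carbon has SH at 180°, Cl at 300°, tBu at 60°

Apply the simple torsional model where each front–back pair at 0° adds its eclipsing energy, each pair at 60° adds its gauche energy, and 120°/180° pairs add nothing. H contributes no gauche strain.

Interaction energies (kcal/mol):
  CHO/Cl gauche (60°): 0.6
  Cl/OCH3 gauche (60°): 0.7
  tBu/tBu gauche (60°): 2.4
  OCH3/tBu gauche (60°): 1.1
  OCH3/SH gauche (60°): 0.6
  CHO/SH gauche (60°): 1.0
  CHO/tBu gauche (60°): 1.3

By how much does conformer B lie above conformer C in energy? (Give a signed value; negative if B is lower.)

+0.9 kcal/mol

B (staggered): CHO–SH gauche, CHO–tBu gauche, OCH3–Cl gauche, OCH3–tBu gauche; 1.0 + 1.3 + 0.7 + 1.1 = 4.1 kcal/mol.
C (staggered): CHO–Cl gauche, CHO–tBu gauche, OCH3–SH gauche, OCH3–Cl gauche; 0.6 + 1.3 + 0.6 + 0.7 = 3.2 kcal/mol.
E(B) − E(C) = 4.1 − 3.2 = +0.9 kcal/mol.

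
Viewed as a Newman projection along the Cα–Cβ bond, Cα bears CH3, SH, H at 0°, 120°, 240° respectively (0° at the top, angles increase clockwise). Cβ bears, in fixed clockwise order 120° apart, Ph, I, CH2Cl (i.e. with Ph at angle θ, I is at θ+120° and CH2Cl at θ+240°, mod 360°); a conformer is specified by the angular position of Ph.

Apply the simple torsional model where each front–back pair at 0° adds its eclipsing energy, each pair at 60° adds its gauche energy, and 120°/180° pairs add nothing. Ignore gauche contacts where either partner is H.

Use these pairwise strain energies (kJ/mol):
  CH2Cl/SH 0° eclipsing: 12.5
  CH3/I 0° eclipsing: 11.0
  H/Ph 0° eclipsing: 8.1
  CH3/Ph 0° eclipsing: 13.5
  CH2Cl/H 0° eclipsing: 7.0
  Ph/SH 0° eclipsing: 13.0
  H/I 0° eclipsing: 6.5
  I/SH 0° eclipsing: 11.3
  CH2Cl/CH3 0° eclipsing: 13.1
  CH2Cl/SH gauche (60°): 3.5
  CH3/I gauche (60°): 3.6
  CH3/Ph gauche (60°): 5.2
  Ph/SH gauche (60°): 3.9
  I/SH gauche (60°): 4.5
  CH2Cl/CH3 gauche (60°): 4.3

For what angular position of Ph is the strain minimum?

Ph at 0° is eclipsed. CH3 at 0° is eclipsed with Ph at 0° (13.5); SH at 120° is eclipsed with I at 120° (11.3); H at 240° is eclipsed with CH2Cl at 240° (7.0). Total 31.8 kJ/mol.
Ph at 60° is staggered. CH3 at 0° is gauche with Ph at 60° (5.2); CH3 at 0° is gauche with CH2Cl at 300° (4.3); SH at 120° is gauche with Ph at 60° (3.9); SH at 120° is gauche with I at 180° (4.5). Total 17.9 kJ/mol.
Ph at 120° is eclipsed. CH3 at 0° is eclipsed with CH2Cl at 0° (13.1); SH at 120° is eclipsed with Ph at 120° (13.0); H at 240° is eclipsed with I at 240° (6.5). Total 32.6 kJ/mol.
Ph at 180° is staggered. CH3 at 0° is gauche with I at 300° (3.6); CH3 at 0° is gauche with CH2Cl at 60° (4.3); SH at 120° is gauche with Ph at 180° (3.9); SH at 120° is gauche with CH2Cl at 60° (3.5). Total 15.3 kJ/mol.
Ph at 240° is eclipsed. CH3 at 0° is eclipsed with I at 0° (11.0); SH at 120° is eclipsed with CH2Cl at 120° (12.5); H at 240° is eclipsed with Ph at 240° (8.1). Total 31.6 kJ/mol.
Ph at 300° is staggered. CH3 at 0° is gauche with Ph at 300° (5.2); CH3 at 0° is gauche with I at 60° (3.6); SH at 120° is gauche with I at 60° (4.5); SH at 120° is gauche with CH2Cl at 180° (3.5). Total 16.8 kJ/mol.
The minimum (15.3 kJ/mol) occurs with Ph at 180°.

180°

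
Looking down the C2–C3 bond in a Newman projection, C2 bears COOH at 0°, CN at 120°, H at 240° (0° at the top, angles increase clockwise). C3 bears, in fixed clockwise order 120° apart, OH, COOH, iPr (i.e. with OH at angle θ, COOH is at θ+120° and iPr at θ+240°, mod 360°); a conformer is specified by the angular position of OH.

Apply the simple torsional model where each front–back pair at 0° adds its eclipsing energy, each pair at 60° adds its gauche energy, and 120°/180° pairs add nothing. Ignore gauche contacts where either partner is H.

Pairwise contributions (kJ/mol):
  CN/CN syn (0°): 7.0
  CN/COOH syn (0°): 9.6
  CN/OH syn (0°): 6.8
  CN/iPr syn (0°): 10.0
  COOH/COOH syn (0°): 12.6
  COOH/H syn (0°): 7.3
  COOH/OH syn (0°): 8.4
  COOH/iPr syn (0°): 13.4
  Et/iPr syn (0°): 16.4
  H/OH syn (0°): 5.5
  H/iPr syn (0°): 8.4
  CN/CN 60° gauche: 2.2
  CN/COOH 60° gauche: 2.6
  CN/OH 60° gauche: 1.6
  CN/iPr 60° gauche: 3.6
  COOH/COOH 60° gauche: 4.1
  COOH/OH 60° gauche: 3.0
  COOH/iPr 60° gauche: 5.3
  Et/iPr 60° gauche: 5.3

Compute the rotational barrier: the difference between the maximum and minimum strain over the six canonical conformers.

15.6 kJ/mol

OH at 0° (eclipsed): COOH(0°)/OH(0°) eclipsed 8.4; CN(120°)/COOH(120°) eclipsed 9.6; H(240°)/iPr(240°) eclipsed 8.4 → 26.4 kJ/mol.
OH at 60° (staggered): COOH(0°)/OH(60°) gauche 3.0; COOH(0°)/iPr(300°) gauche 5.3; CN(120°)/OH(60°) gauche 1.6; CN(120°)/COOH(180°) gauche 2.6 → 12.5 kJ/mol.
OH at 120° (eclipsed): COOH(0°)/iPr(0°) eclipsed 13.4; CN(120°)/OH(120°) eclipsed 6.8; H(240°)/COOH(240°) eclipsed 7.3 → 27.5 kJ/mol.
OH at 180° (staggered): COOH(0°)/COOH(300°) gauche 4.1; COOH(0°)/iPr(60°) gauche 5.3; CN(120°)/OH(180°) gauche 1.6; CN(120°)/iPr(60°) gauche 3.6 → 14.6 kJ/mol.
OH at 240° (eclipsed): COOH(0°)/COOH(0°) eclipsed 12.6; CN(120°)/iPr(120°) eclipsed 10.0; H(240°)/OH(240°) eclipsed 5.5 → 28.1 kJ/mol.
OH at 300° (staggered): COOH(0°)/OH(300°) gauche 3.0; COOH(0°)/COOH(60°) gauche 4.1; CN(120°)/COOH(60°) gauche 2.6; CN(120°)/iPr(180°) gauche 3.6 → 13.3 kJ/mol.
Max at 240° (28.1 kJ/mol), min at 60° (12.5 kJ/mol); barrier = 15.6 kJ/mol.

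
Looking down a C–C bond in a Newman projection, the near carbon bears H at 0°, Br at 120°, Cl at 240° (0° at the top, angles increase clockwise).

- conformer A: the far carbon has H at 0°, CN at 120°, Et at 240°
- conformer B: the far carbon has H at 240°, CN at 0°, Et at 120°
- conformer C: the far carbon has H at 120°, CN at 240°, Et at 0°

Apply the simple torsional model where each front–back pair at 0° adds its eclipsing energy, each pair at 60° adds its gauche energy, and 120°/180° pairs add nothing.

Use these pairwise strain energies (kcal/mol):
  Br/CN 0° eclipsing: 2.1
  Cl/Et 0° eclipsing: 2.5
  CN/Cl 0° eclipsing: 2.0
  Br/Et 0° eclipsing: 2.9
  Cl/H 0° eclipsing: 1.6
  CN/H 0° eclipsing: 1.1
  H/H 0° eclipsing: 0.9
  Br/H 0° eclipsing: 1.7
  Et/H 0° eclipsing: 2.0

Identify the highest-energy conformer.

C

A (eclipsed): H(0°)/H(0°) eclipsed 0.9; Br(120°)/CN(120°) eclipsed 2.1; Cl(240°)/Et(240°) eclipsed 2.5 → 5.5 kcal/mol.
B (eclipsed): H(0°)/CN(0°) eclipsed 1.1; Br(120°)/Et(120°) eclipsed 2.9; Cl(240°)/H(240°) eclipsed 1.6 → 5.6 kcal/mol.
C (eclipsed): H(0°)/Et(0°) eclipsed 2.0; Br(120°)/H(120°) eclipsed 1.7; Cl(240°)/CN(240°) eclipsed 2.0 → 5.7 kcal/mol.
C has the highest total (5.7 kcal/mol).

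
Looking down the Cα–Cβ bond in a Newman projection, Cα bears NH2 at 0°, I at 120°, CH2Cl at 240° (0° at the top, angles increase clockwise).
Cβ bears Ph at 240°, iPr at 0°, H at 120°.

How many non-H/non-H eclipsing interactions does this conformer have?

2

Non-H eclipsing pairs: NH2(0°)/iPr(0°); CH2Cl(240°)/Ph(240°) — 2 interactions.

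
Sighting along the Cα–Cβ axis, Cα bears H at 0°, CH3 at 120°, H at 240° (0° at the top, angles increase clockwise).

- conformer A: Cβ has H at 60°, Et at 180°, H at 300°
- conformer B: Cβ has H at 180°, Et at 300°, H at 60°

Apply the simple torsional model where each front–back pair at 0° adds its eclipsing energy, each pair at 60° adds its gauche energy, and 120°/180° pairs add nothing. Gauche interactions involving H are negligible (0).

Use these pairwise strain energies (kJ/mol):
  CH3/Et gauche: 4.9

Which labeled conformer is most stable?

B

A (staggered): CH3(120°)/Et(180°) gauche 4.9 → 4.9 kJ/mol.
B (staggered): no non-H gauche contacts → 0.0 kJ/mol.
B has the lowest total (0.0 kJ/mol).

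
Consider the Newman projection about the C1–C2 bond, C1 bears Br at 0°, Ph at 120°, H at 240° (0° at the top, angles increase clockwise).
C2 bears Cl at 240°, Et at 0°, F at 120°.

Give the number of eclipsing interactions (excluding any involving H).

2

Non-H eclipsing pairs: Br(0°)/Et(0°); Ph(120°)/F(120°) — 2 interactions.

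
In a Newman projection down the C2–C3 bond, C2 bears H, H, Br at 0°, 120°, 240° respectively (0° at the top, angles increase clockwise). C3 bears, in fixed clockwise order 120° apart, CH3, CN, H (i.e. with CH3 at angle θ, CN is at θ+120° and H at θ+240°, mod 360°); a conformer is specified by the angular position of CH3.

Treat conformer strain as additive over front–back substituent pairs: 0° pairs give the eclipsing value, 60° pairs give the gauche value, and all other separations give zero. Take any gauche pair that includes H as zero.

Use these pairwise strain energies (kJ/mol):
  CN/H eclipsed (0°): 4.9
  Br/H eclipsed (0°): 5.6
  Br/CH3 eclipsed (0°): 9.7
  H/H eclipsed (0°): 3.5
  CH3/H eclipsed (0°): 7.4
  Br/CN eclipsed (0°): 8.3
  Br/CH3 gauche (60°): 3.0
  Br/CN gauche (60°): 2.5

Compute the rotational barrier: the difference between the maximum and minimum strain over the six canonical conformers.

16.7 kJ/mol

CH3 at 0° is eclipsed. H at 0° is eclipsed with CH3 at 0° (7.4); H at 120° is eclipsed with CN at 120° (4.9); Br at 240° is eclipsed with H at 240° (5.6). Total 17.9 kJ/mol.
CH3 at 60° is staggered. Br at 240° is gauche with CN at 180° (2.5). Total 2.5 kJ/mol.
CH3 at 120° is eclipsed. H at 0° is eclipsed with H at 0° (3.5); H at 120° is eclipsed with CH3 at 120° (7.4); Br at 240° is eclipsed with CN at 240° (8.3). Total 19.2 kJ/mol.
CH3 at 180° is staggered. Br at 240° is gauche with CH3 at 180° (3.0); Br at 240° is gauche with CN at 300° (2.5). Total 5.5 kJ/mol.
CH3 at 240° is eclipsed. H at 0° is eclipsed with CN at 0° (4.9); H at 120° is eclipsed with H at 120° (3.5); Br at 240° is eclipsed with CH3 at 240° (9.7). Total 18.1 kJ/mol.
CH3 at 300° is staggered. Br at 240° is gauche with CH3 at 300° (3.0). Total 3.0 kJ/mol.
Max at 120° (19.2 kJ/mol), min at 60° (2.5 kJ/mol); barrier = 16.7 kJ/mol.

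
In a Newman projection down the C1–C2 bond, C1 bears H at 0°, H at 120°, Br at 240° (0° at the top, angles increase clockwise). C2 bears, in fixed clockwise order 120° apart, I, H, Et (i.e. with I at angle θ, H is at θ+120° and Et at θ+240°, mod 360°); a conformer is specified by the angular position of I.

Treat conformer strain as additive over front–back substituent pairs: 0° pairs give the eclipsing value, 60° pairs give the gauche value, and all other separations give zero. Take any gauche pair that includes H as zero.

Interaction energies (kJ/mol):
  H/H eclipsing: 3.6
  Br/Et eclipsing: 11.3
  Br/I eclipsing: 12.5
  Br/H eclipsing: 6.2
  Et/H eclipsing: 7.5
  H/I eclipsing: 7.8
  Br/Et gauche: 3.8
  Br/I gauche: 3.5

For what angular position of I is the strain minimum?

I at 0° (eclipsed): H(0°)/I(0°) eclipsed 7.8; H(120°)/H(120°) eclipsed 3.6; Br(240°)/Et(240°) eclipsed 11.3 → 22.7 kJ/mol.
I at 60° (staggered): Br(240°)/Et(300°) gauche 3.8 → 3.8 kJ/mol.
I at 120° (eclipsed): H(0°)/Et(0°) eclipsed 7.5; H(120°)/I(120°) eclipsed 7.8; Br(240°)/H(240°) eclipsed 6.2 → 21.5 kJ/mol.
I at 180° (staggered): Br(240°)/I(180°) gauche 3.5 → 3.5 kJ/mol.
I at 240° (eclipsed): H(0°)/H(0°) eclipsed 3.6; H(120°)/Et(120°) eclipsed 7.5; Br(240°)/I(240°) eclipsed 12.5 → 23.6 kJ/mol.
I at 300° (staggered): Br(240°)/I(300°) gauche 3.5; Br(240°)/Et(180°) gauche 3.8 → 7.3 kJ/mol.
The minimum (3.5 kJ/mol) occurs with I at 180°.

180°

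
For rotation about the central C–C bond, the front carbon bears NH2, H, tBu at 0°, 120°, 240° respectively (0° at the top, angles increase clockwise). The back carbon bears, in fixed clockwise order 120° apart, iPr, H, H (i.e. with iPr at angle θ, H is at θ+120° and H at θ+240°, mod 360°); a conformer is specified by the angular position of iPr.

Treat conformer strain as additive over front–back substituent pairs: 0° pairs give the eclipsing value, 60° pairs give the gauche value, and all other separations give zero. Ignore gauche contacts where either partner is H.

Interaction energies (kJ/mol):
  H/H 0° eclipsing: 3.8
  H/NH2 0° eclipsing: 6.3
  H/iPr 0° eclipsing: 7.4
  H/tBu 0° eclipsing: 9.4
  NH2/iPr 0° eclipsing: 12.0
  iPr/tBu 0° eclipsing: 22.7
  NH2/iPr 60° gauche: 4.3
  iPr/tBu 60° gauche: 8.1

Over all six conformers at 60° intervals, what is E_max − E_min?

iPr at 0° (eclipsed): NH2(0°)/iPr(0°) eclipsed 12.0; H(120°)/H(120°) eclipsed 3.8; tBu(240°)/H(240°) eclipsed 9.4 → 25.2 kJ/mol.
iPr at 60° (staggered): NH2(0°)/iPr(60°) gauche 4.3 → 4.3 kJ/mol.
iPr at 120° (eclipsed): NH2(0°)/H(0°) eclipsed 6.3; H(120°)/iPr(120°) eclipsed 7.4; tBu(240°)/H(240°) eclipsed 9.4 → 23.1 kJ/mol.
iPr at 180° (staggered): tBu(240°)/iPr(180°) gauche 8.1 → 8.1 kJ/mol.
iPr at 240° (eclipsed): NH2(0°)/H(0°) eclipsed 6.3; H(120°)/H(120°) eclipsed 3.8; tBu(240°)/iPr(240°) eclipsed 22.7 → 32.8 kJ/mol.
iPr at 300° (staggered): NH2(0°)/iPr(300°) gauche 4.3; tBu(240°)/iPr(300°) gauche 8.1 → 12.4 kJ/mol.
Max at 240° (32.8 kJ/mol), min at 60° (4.3 kJ/mol); barrier = 28.5 kJ/mol.

28.5 kJ/mol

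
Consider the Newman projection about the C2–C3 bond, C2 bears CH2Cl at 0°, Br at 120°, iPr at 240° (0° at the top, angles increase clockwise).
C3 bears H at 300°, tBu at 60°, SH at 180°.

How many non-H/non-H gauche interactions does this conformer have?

Non-H gauche pairs: CH2Cl(0°)/tBu(60°); Br(120°)/tBu(60°); Br(120°)/SH(180°); iPr(240°)/SH(180°) — 4 interactions.

4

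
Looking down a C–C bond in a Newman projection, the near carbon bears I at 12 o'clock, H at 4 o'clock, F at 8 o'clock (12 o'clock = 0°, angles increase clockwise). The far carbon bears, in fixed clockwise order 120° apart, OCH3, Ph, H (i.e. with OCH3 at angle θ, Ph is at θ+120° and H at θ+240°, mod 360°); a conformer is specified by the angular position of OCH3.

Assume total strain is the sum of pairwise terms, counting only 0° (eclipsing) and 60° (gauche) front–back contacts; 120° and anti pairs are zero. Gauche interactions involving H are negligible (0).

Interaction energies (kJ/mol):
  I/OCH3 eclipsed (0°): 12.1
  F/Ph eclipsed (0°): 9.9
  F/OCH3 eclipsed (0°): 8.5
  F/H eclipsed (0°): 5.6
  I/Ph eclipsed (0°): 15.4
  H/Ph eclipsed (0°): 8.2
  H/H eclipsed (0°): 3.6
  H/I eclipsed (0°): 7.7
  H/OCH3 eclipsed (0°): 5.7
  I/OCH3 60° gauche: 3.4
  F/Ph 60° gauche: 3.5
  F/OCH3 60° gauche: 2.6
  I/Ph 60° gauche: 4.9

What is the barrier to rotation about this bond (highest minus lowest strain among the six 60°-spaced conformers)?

OCH3 at 0° (eclipsed): I(0°)/OCH3(0°) eclipsed 12.1; H(120°)/Ph(120°) eclipsed 8.2; F(240°)/H(240°) eclipsed 5.6 → 25.9 kJ/mol.
OCH3 at 60° (staggered): I(0°)/OCH3(60°) gauche 3.4; F(240°)/Ph(180°) gauche 3.5 → 6.9 kJ/mol.
OCH3 at 120° (eclipsed): I(0°)/H(0°) eclipsed 7.7; H(120°)/OCH3(120°) eclipsed 5.7; F(240°)/Ph(240°) eclipsed 9.9 → 23.3 kJ/mol.
OCH3 at 180° (staggered): I(0°)/Ph(300°) gauche 4.9; F(240°)/OCH3(180°) gauche 2.6; F(240°)/Ph(300°) gauche 3.5 → 11.0 kJ/mol.
OCH3 at 240° (eclipsed): I(0°)/Ph(0°) eclipsed 15.4; H(120°)/H(120°) eclipsed 3.6; F(240°)/OCH3(240°) eclipsed 8.5 → 27.5 kJ/mol.
OCH3 at 300° (staggered): I(0°)/OCH3(300°) gauche 3.4; I(0°)/Ph(60°) gauche 4.9; F(240°)/OCH3(300°) gauche 2.6 → 10.9 kJ/mol.
Max at 240° (27.5 kJ/mol), min at 60° (6.9 kJ/mol); barrier = 20.6 kJ/mol.

20.6 kJ/mol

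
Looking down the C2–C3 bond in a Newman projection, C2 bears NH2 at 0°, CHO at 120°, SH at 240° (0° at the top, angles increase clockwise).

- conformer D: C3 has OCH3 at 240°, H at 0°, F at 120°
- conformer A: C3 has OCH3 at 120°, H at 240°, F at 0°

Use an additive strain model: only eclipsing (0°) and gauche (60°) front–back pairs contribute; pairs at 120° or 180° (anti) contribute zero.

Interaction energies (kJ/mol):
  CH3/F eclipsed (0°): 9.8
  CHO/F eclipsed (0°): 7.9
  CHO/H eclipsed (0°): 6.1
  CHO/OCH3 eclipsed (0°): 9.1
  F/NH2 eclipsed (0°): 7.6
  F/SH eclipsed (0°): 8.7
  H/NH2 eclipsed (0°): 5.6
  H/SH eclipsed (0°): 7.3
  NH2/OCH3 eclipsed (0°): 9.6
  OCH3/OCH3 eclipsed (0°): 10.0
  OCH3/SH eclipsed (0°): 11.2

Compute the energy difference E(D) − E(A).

D (eclipsed): NH2(0°)/H(0°) eclipsed 5.6; CHO(120°)/F(120°) eclipsed 7.9; SH(240°)/OCH3(240°) eclipsed 11.2 → 24.7 kJ/mol.
A (eclipsed): NH2(0°)/F(0°) eclipsed 7.6; CHO(120°)/OCH3(120°) eclipsed 9.1; SH(240°)/H(240°) eclipsed 7.3 → 24.0 kJ/mol.
E(D) − E(A) = 24.7 − 24.0 = +0.7 kJ/mol.

+0.7 kJ/mol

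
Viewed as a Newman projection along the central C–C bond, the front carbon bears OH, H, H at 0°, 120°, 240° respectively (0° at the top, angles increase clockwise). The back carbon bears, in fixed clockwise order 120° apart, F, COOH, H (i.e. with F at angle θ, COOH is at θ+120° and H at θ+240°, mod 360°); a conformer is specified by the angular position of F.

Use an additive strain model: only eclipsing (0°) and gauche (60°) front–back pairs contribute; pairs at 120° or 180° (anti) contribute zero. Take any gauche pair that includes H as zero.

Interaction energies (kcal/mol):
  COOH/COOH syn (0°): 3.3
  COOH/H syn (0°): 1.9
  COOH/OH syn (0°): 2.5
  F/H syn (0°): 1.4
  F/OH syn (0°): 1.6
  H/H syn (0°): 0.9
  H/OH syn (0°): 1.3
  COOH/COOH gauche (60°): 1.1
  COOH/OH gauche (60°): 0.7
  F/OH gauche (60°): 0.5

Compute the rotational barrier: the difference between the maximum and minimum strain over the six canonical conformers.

F at 0° (eclipsed): OH–F eclipsed, H–COOH eclipsed, H–H eclipsed; 1.6 + 1.9 + 0.9 = 4.4 kcal/mol.
F at 60° (staggered): OH–F gauche; 0.5 = 0.5 kcal/mol.
F at 120° (eclipsed): OH–H eclipsed, H–F eclipsed, H–COOH eclipsed; 1.3 + 1.4 + 1.9 = 4.6 kcal/mol.
F at 180° (staggered): OH–COOH gauche; 0.7 = 0.7 kcal/mol.
F at 240° (eclipsed): OH–COOH eclipsed, H–H eclipsed, H–F eclipsed; 2.5 + 0.9 + 1.4 = 4.8 kcal/mol.
F at 300° (staggered): OH–F gauche, OH–COOH gauche; 0.5 + 0.7 = 1.2 kcal/mol.
Max at 240° (4.8 kcal/mol), min at 60° (0.5 kcal/mol); barrier = 4.3 kcal/mol.

4.3 kcal/mol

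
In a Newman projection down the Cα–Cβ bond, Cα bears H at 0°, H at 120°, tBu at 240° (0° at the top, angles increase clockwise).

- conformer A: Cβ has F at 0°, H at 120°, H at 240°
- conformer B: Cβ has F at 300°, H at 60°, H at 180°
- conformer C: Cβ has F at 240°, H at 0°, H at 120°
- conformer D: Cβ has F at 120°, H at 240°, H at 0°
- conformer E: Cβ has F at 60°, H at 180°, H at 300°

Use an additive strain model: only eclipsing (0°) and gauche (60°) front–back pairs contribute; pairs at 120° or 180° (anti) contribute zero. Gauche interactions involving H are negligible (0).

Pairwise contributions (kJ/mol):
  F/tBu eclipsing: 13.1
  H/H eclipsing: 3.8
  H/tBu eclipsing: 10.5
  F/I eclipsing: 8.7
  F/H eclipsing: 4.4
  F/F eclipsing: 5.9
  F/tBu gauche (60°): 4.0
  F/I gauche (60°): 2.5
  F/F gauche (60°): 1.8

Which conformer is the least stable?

A (eclipsed): H(0°)/F(0°) eclipsed 4.4; H(120°)/H(120°) eclipsed 3.8; tBu(240°)/H(240°) eclipsed 10.5 → 18.7 kJ/mol.
B (staggered): tBu(240°)/F(300°) gauche 4.0 → 4.0 kJ/mol.
C (eclipsed): H(0°)/H(0°) eclipsed 3.8; H(120°)/H(120°) eclipsed 3.8; tBu(240°)/F(240°) eclipsed 13.1 → 20.7 kJ/mol.
D (eclipsed): H(0°)/H(0°) eclipsed 3.8; H(120°)/F(120°) eclipsed 4.4; tBu(240°)/H(240°) eclipsed 10.5 → 18.7 kJ/mol.
E (staggered): no non-H gauche contacts → 0.0 kJ/mol.
C has the highest total (20.7 kJ/mol).

C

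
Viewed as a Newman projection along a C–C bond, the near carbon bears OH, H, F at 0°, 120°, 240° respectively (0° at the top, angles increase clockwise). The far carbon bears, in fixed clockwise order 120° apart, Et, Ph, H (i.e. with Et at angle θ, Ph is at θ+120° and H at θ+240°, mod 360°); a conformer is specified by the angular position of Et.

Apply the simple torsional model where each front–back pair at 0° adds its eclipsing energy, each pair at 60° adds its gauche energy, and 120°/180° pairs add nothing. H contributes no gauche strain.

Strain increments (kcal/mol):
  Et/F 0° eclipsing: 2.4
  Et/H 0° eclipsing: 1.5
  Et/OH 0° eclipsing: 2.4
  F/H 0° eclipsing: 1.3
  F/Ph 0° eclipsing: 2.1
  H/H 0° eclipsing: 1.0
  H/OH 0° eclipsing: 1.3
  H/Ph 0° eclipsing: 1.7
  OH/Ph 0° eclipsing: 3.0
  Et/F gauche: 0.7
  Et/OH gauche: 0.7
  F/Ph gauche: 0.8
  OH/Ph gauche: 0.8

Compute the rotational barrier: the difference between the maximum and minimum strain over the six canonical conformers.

4.9 kcal/mol

Et at 0° (eclipsed): OH(0°)/Et(0°) eclipsed 2.4; H(120°)/Ph(120°) eclipsed 1.7; F(240°)/H(240°) eclipsed 1.3 → 5.4 kcal/mol.
Et at 60° (staggered): OH(0°)/Et(60°) gauche 0.7; F(240°)/Ph(180°) gauche 0.8 → 1.5 kcal/mol.
Et at 120° (eclipsed): OH(0°)/H(0°) eclipsed 1.3; H(120°)/Et(120°) eclipsed 1.5; F(240°)/Ph(240°) eclipsed 2.1 → 4.9 kcal/mol.
Et at 180° (staggered): OH(0°)/Ph(300°) gauche 0.8; F(240°)/Et(180°) gauche 0.7; F(240°)/Ph(300°) gauche 0.8 → 2.3 kcal/mol.
Et at 240° (eclipsed): OH(0°)/Ph(0°) eclipsed 3.0; H(120°)/H(120°) eclipsed 1.0; F(240°)/Et(240°) eclipsed 2.4 → 6.4 kcal/mol.
Et at 300° (staggered): OH(0°)/Et(300°) gauche 0.7; OH(0°)/Ph(60°) gauche 0.8; F(240°)/Et(300°) gauche 0.7 → 2.2 kcal/mol.
Max at 240° (6.4 kcal/mol), min at 60° (1.5 kcal/mol); barrier = 4.9 kcal/mol.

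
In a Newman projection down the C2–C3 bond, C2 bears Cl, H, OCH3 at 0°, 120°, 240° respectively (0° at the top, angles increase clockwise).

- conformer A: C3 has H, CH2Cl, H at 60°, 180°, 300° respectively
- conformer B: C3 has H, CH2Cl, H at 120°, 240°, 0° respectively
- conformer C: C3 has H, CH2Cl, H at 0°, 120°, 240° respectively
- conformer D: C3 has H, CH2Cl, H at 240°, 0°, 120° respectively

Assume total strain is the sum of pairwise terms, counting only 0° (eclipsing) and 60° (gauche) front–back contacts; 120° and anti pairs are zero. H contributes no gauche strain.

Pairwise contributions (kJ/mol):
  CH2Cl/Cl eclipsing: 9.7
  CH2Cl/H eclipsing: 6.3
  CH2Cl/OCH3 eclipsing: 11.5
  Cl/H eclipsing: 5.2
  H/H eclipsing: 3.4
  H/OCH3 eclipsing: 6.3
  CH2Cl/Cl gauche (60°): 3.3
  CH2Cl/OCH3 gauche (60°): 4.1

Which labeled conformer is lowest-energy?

A

A (staggered): OCH3–CH2Cl gauche; 4.1 = 4.1 kJ/mol.
B (eclipsed): Cl–H eclipsed, H–H eclipsed, OCH3–CH2Cl eclipsed; 5.2 + 3.4 + 11.5 = 20.1 kJ/mol.
C (eclipsed): Cl–H eclipsed, H–CH2Cl eclipsed, OCH3–H eclipsed; 5.2 + 6.3 + 6.3 = 17.8 kJ/mol.
D (eclipsed): Cl–CH2Cl eclipsed, H–H eclipsed, OCH3–H eclipsed; 9.7 + 3.4 + 6.3 = 19.4 kJ/mol.
A has the lowest total (4.1 kJ/mol).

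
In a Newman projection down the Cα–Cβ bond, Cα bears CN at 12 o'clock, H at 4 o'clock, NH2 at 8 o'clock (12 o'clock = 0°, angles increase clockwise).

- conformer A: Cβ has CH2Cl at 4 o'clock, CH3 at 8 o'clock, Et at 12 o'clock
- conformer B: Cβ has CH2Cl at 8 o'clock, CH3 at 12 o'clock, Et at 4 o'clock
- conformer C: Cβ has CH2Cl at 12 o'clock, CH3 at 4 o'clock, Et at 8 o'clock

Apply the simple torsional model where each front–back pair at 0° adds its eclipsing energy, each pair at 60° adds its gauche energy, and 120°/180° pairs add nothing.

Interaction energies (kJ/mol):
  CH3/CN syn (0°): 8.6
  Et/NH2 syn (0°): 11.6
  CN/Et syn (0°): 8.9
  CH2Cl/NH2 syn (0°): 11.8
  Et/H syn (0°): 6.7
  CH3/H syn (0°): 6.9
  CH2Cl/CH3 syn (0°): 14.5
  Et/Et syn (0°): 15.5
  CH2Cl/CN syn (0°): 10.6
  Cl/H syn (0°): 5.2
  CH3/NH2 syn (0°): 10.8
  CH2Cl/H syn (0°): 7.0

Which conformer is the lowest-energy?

A (eclipsed): CN(0°)/Et(0°) eclipsed 8.9; H(120°)/CH2Cl(120°) eclipsed 7.0; NH2(240°)/CH3(240°) eclipsed 10.8 → 26.7 kJ/mol.
B (eclipsed): CN(0°)/CH3(0°) eclipsed 8.6; H(120°)/Et(120°) eclipsed 6.7; NH2(240°)/CH2Cl(240°) eclipsed 11.8 → 27.1 kJ/mol.
C (eclipsed): CN(0°)/CH2Cl(0°) eclipsed 10.6; H(120°)/CH3(120°) eclipsed 6.9; NH2(240°)/Et(240°) eclipsed 11.6 → 29.1 kJ/mol.
A has the lowest total (26.7 kJ/mol).

A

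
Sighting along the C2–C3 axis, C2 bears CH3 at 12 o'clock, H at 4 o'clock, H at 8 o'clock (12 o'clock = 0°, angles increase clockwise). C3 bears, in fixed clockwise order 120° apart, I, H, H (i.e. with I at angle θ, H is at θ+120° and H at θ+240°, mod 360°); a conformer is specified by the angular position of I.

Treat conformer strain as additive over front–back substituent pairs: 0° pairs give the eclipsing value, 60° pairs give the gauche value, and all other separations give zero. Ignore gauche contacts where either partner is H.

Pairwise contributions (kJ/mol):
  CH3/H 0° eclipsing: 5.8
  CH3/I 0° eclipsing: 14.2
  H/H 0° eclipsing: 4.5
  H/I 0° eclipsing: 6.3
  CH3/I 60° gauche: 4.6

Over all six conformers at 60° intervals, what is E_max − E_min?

I at 0° (eclipsed): CH3(0°)/I(0°) eclipsed 14.2; H(120°)/H(120°) eclipsed 4.5; H(240°)/H(240°) eclipsed 4.5 → 23.2 kJ/mol.
I at 60° (staggered): CH3(0°)/I(60°) gauche 4.6 → 4.6 kJ/mol.
I at 120° (eclipsed): CH3(0°)/H(0°) eclipsed 5.8; H(120°)/I(120°) eclipsed 6.3; H(240°)/H(240°) eclipsed 4.5 → 16.6 kJ/mol.
I at 180° (staggered): no non-H gauche contacts → 0.0 kJ/mol.
I at 240° (eclipsed): CH3(0°)/H(0°) eclipsed 5.8; H(120°)/H(120°) eclipsed 4.5; H(240°)/I(240°) eclipsed 6.3 → 16.6 kJ/mol.
I at 300° (staggered): CH3(0°)/I(300°) gauche 4.6 → 4.6 kJ/mol.
Max at 0° (23.2 kJ/mol), min at 180° (0.0 kJ/mol); barrier = 23.2 kJ/mol.

23.2 kJ/mol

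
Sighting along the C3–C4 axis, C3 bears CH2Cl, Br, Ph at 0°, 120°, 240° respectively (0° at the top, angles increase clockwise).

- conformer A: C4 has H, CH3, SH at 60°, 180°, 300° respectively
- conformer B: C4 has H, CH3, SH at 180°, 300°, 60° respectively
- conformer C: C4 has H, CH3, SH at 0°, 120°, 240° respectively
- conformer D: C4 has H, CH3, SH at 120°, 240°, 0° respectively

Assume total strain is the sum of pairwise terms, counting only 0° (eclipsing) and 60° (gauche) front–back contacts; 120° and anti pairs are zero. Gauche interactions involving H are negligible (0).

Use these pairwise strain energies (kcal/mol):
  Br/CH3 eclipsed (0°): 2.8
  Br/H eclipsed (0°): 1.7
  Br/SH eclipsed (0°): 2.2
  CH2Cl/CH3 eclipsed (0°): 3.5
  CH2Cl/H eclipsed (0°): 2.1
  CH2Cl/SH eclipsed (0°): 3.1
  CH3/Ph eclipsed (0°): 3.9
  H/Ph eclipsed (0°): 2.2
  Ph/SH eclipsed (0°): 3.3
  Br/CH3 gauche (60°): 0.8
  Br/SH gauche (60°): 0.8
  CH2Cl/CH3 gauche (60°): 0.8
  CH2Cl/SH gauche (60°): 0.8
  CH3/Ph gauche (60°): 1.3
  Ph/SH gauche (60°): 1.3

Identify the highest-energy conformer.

D

A (staggered): CH2Cl–SH gauche, Br–CH3 gauche, Ph–CH3 gauche, Ph–SH gauche; 0.8 + 0.8 + 1.3 + 1.3 = 4.2 kcal/mol.
B (staggered): CH2Cl–CH3 gauche, CH2Cl–SH gauche, Br–SH gauche, Ph–CH3 gauche; 0.8 + 0.8 + 0.8 + 1.3 = 3.7 kcal/mol.
C (eclipsed): CH2Cl–H eclipsed, Br–CH3 eclipsed, Ph–SH eclipsed; 2.1 + 2.8 + 3.3 = 8.2 kcal/mol.
D (eclipsed): CH2Cl–SH eclipsed, Br–H eclipsed, Ph–CH3 eclipsed; 3.1 + 1.7 + 3.9 = 8.7 kcal/mol.
D has the highest total (8.7 kcal/mol).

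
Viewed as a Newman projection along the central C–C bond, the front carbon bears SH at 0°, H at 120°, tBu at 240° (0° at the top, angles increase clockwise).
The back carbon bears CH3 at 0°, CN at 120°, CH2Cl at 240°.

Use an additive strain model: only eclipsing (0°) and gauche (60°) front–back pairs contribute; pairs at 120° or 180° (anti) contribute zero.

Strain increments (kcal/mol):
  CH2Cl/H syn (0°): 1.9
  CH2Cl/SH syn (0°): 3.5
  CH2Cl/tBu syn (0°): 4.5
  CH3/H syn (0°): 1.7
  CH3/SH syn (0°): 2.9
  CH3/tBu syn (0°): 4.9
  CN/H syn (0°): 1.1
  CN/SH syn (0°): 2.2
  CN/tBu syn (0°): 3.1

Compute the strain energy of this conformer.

This conformer (eclipsed): SH(0°)/CH3(0°) eclipsed 2.9; H(120°)/CN(120°) eclipsed 1.1; tBu(240°)/CH2Cl(240°) eclipsed 4.5 → 8.5 kcal/mol.

8.5 kcal/mol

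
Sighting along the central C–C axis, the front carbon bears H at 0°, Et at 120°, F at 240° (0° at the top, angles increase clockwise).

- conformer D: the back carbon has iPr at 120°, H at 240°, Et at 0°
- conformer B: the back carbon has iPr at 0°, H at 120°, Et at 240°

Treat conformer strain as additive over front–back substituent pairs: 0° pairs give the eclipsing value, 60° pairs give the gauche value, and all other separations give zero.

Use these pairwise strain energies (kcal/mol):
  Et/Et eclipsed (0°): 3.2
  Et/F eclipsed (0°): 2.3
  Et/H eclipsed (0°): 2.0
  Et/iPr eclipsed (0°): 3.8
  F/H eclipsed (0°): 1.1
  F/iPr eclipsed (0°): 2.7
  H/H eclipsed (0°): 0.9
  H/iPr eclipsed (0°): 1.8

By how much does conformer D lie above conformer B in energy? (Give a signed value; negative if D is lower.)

+0.8 kcal/mol

D (eclipsed): H(0°)/Et(0°) eclipsed 2.0; Et(120°)/iPr(120°) eclipsed 3.8; F(240°)/H(240°) eclipsed 1.1 → 6.9 kcal/mol.
B (eclipsed): H(0°)/iPr(0°) eclipsed 1.8; Et(120°)/H(120°) eclipsed 2.0; F(240°)/Et(240°) eclipsed 2.3 → 6.1 kcal/mol.
E(D) − E(B) = 6.9 − 6.1 = +0.8 kcal/mol.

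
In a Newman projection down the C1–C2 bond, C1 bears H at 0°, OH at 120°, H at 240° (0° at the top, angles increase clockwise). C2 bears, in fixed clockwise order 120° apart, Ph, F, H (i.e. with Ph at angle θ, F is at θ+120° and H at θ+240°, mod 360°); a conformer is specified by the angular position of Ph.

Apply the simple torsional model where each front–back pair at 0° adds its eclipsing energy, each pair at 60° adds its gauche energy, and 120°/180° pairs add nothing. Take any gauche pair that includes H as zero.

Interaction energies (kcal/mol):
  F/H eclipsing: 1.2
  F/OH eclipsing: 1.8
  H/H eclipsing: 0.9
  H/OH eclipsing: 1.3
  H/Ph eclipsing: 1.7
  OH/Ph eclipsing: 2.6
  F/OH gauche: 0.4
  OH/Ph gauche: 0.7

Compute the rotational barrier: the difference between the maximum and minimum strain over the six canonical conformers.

Ph at 0° (eclipsed): H–Ph eclipsed, OH–F eclipsed, H–H eclipsed; 1.7 + 1.8 + 0.9 = 4.4 kcal/mol.
Ph at 60° (staggered): OH–Ph gauche, OH–F gauche; 0.7 + 0.4 = 1.1 kcal/mol.
Ph at 120° (eclipsed): H–H eclipsed, OH–Ph eclipsed, H–F eclipsed; 0.9 + 2.6 + 1.2 = 4.7 kcal/mol.
Ph at 180° (staggered): OH–Ph gauche; 0.7 = 0.7 kcal/mol.
Ph at 240° (eclipsed): H–F eclipsed, OH–H eclipsed, H–Ph eclipsed; 1.2 + 1.3 + 1.7 = 4.2 kcal/mol.
Ph at 300° (staggered): OH–F gauche; 0.4 = 0.4 kcal/mol.
Max at 120° (4.7 kcal/mol), min at 300° (0.4 kcal/mol); barrier = 4.3 kcal/mol.

4.3 kcal/mol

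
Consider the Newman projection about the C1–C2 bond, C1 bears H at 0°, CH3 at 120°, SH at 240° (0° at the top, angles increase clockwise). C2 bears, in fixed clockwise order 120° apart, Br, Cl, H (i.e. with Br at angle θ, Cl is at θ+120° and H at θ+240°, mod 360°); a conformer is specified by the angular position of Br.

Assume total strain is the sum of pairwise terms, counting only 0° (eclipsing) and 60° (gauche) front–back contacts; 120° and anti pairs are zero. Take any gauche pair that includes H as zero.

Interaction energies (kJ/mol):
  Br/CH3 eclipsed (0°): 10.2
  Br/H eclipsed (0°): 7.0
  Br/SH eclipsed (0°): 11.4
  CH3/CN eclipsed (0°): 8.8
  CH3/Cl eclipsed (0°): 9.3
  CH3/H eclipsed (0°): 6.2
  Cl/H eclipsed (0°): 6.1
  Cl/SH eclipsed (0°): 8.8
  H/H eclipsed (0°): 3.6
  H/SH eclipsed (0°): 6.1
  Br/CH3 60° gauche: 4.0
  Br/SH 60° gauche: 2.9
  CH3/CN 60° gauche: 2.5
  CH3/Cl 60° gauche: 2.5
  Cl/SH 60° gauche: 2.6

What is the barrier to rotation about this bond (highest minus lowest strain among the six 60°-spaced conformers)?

18.3 kJ/mol

Br at 0° (eclipsed): H–Br eclipsed, CH3–Cl eclipsed, SH–H eclipsed; 7.0 + 9.3 + 6.1 = 22.4 kJ/mol.
Br at 60° (staggered): CH3–Br gauche, CH3–Cl gauche, SH–Cl gauche; 4.0 + 2.5 + 2.6 = 9.1 kJ/mol.
Br at 120° (eclipsed): H–H eclipsed, CH3–Br eclipsed, SH–Cl eclipsed; 3.6 + 10.2 + 8.8 = 22.6 kJ/mol.
Br at 180° (staggered): CH3–Br gauche, SH–Br gauche, SH–Cl gauche; 4.0 + 2.9 + 2.6 = 9.5 kJ/mol.
Br at 240° (eclipsed): H–Cl eclipsed, CH3–H eclipsed, SH–Br eclipsed; 6.1 + 6.2 + 11.4 = 23.7 kJ/mol.
Br at 300° (staggered): CH3–Cl gauche, SH–Br gauche; 2.5 + 2.9 = 5.4 kJ/mol.
Max at 240° (23.7 kJ/mol), min at 300° (5.4 kJ/mol); barrier = 18.3 kJ/mol.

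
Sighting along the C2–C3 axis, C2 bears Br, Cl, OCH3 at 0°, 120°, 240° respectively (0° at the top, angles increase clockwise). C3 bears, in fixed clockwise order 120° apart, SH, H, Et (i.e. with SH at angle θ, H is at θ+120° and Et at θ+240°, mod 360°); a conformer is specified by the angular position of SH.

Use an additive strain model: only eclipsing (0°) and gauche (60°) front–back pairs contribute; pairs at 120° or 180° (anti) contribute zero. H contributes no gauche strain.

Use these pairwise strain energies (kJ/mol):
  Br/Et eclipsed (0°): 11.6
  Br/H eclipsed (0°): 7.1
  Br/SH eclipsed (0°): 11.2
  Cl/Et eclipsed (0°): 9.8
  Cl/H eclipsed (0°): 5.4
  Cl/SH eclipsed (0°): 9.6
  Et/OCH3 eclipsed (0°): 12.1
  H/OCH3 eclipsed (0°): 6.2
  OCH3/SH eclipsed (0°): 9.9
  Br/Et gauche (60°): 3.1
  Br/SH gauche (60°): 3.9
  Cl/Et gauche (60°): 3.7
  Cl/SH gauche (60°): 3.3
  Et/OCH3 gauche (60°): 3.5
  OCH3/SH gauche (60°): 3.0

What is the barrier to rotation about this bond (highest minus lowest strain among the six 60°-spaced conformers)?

15.6 kJ/mol

SH at 0° (eclipsed): Br–SH eclipsed, Cl–H eclipsed, OCH3–Et eclipsed; 11.2 + 5.4 + 12.1 = 28.7 kJ/mol.
SH at 60° (staggered): Br–SH gauche, Br–Et gauche, Cl–SH gauche, OCH3–Et gauche; 3.9 + 3.1 + 3.3 + 3.5 = 13.8 kJ/mol.
SH at 120° (eclipsed): Br–Et eclipsed, Cl–SH eclipsed, OCH3–H eclipsed; 11.6 + 9.6 + 6.2 = 27.4 kJ/mol.
SH at 180° (staggered): Br–Et gauche, Cl–SH gauche, Cl–Et gauche, OCH3–SH gauche; 3.1 + 3.3 + 3.7 + 3.0 = 13.1 kJ/mol.
SH at 240° (eclipsed): Br–H eclipsed, Cl–Et eclipsed, OCH3–SH eclipsed; 7.1 + 9.8 + 9.9 = 26.8 kJ/mol.
SH at 300° (staggered): Br–SH gauche, Cl–Et gauche, OCH3–SH gauche, OCH3–Et gauche; 3.9 + 3.7 + 3.0 + 3.5 = 14.1 kJ/mol.
Max at 0° (28.7 kJ/mol), min at 180° (13.1 kJ/mol); barrier = 15.6 kJ/mol.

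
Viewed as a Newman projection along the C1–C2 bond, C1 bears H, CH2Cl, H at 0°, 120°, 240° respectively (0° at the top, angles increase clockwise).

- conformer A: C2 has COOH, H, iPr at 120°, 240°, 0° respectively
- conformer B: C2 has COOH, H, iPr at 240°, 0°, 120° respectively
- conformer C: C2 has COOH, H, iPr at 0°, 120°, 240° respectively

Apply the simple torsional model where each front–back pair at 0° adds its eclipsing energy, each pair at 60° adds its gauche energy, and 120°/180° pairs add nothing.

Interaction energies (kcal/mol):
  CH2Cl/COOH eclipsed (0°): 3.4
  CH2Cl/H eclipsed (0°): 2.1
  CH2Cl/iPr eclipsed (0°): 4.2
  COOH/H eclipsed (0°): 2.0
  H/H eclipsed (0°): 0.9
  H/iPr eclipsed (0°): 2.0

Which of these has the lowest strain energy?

A (eclipsed): H(0°)/iPr(0°) eclipsed 2.0; CH2Cl(120°)/COOH(120°) eclipsed 3.4; H(240°)/H(240°) eclipsed 0.9 → 6.3 kcal/mol.
B (eclipsed): H(0°)/H(0°) eclipsed 0.9; CH2Cl(120°)/iPr(120°) eclipsed 4.2; H(240°)/COOH(240°) eclipsed 2.0 → 7.1 kcal/mol.
C (eclipsed): H(0°)/COOH(0°) eclipsed 2.0; CH2Cl(120°)/H(120°) eclipsed 2.1; H(240°)/iPr(240°) eclipsed 2.0 → 6.1 kcal/mol.
C has the lowest total (6.1 kcal/mol).

C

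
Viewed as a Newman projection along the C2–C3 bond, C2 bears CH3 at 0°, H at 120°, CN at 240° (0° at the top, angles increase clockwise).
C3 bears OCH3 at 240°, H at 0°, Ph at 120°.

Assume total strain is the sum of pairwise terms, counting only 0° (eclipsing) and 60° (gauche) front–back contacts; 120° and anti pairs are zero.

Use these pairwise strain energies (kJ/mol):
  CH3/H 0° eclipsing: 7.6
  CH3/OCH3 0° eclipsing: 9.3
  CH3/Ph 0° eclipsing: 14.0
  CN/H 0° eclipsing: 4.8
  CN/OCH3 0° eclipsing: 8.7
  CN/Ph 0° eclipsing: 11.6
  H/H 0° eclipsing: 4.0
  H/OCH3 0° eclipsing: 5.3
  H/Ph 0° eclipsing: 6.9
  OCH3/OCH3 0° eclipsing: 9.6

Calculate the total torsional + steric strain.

This conformer (eclipsed): CH3(0°)/H(0°) eclipsed 7.6; H(120°)/Ph(120°) eclipsed 6.9; CN(240°)/OCH3(240°) eclipsed 8.7 → 23.2 kJ/mol.

23.2 kJ/mol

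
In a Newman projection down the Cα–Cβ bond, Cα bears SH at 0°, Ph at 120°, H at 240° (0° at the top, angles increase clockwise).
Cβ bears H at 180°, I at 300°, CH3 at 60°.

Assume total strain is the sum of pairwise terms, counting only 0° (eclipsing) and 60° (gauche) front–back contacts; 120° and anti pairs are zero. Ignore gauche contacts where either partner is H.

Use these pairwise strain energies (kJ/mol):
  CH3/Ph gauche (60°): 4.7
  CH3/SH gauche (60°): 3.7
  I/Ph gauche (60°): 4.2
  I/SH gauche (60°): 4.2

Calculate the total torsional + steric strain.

This conformer is staggered. SH at 0° is gauche with I at 300° (4.2); SH at 0° is gauche with CH3 at 60° (3.7); Ph at 120° is gauche with CH3 at 60° (4.7). Total 12.6 kJ/mol.

12.6 kJ/mol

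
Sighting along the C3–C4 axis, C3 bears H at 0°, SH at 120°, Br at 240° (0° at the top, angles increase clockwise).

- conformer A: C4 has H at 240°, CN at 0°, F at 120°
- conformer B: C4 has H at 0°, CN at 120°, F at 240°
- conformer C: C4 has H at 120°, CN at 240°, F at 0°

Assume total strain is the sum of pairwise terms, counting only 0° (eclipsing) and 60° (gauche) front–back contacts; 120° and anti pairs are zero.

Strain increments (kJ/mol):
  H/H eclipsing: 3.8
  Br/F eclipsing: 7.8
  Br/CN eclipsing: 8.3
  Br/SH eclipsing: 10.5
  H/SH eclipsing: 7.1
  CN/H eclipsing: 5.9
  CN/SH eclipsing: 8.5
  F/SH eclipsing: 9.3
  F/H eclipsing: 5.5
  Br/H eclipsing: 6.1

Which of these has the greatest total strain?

A

A (eclipsed): H–CN eclipsed, SH–F eclipsed, Br–H eclipsed; 5.9 + 9.3 + 6.1 = 21.3 kJ/mol.
B (eclipsed): H–H eclipsed, SH–CN eclipsed, Br–F eclipsed; 3.8 + 8.5 + 7.8 = 20.1 kJ/mol.
C (eclipsed): H–F eclipsed, SH–H eclipsed, Br–CN eclipsed; 5.5 + 7.1 + 8.3 = 20.9 kJ/mol.
A has the highest total (21.3 kJ/mol).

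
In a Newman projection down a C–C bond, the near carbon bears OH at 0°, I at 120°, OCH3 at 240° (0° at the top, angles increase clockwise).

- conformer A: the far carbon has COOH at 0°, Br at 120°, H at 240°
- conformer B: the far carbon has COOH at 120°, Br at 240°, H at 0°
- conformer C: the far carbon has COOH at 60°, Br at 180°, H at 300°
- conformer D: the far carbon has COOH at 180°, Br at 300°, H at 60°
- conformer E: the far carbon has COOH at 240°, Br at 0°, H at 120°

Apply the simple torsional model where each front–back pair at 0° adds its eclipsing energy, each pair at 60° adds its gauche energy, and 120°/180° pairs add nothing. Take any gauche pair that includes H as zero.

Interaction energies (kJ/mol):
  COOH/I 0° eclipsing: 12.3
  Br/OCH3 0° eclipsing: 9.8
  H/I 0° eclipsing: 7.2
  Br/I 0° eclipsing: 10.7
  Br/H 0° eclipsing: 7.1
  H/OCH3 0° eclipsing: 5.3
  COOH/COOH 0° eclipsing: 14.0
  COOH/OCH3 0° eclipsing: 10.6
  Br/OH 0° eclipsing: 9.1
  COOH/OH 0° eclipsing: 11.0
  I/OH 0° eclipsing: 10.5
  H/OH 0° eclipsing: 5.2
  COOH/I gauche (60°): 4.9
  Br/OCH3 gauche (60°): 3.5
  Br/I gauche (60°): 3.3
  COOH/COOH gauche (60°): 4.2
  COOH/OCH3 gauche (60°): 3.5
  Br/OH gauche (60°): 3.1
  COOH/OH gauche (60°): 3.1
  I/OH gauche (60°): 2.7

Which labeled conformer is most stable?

A (eclipsed): OH(0°)/COOH(0°) eclipsed 11.0; I(120°)/Br(120°) eclipsed 10.7; OCH3(240°)/H(240°) eclipsed 5.3 → 27.0 kJ/mol.
B (eclipsed): OH(0°)/H(0°) eclipsed 5.2; I(120°)/COOH(120°) eclipsed 12.3; OCH3(240°)/Br(240°) eclipsed 9.8 → 27.3 kJ/mol.
C (staggered): OH(0°)/COOH(60°) gauche 3.1; I(120°)/COOH(60°) gauche 4.9; I(120°)/Br(180°) gauche 3.3; OCH3(240°)/Br(180°) gauche 3.5 → 14.8 kJ/mol.
D (staggered): OH(0°)/Br(300°) gauche 3.1; I(120°)/COOH(180°) gauche 4.9; OCH3(240°)/COOH(180°) gauche 3.5; OCH3(240°)/Br(300°) gauche 3.5 → 15.0 kJ/mol.
E (eclipsed): OH(0°)/Br(0°) eclipsed 9.1; I(120°)/H(120°) eclipsed 7.2; OCH3(240°)/COOH(240°) eclipsed 10.6 → 26.9 kJ/mol.
C has the lowest total (14.8 kJ/mol).

C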